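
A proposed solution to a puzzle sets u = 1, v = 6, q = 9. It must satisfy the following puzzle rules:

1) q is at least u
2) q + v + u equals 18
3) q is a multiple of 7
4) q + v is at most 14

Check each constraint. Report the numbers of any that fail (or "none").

Constraints 2, 3, and 4 are violated.

1) q = 9, u = 1; 9 ≥ 1 — OK.
2) q + v + u = 9 + 6 + 1 = 16, not 18 — violated.
3) 9 = 7*1 + 2, so 7 does not divide 9 — violated.
4) q + v = 9 + 6 = 15; 15 > 14, bound 14 not met — violated.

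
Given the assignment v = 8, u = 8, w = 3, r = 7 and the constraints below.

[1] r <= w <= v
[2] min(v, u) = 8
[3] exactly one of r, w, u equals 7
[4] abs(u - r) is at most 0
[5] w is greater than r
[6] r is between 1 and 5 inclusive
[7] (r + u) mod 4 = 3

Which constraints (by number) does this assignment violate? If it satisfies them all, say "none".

[1] values 7, 3, 8; r = 7 is not <= w = 3 — violated.
[2] min(8, 8) = 8 — satisfied.
[3] r=7, w=3, u=8; 1 of them equals 7 — satisfied.
[4] abs(8 - 7) = 1; 1 > 0, exceeds bound 0 — violated.
[5] w = 3, r = 7; 3 ≤ 7 (want >) — violated.
[6] r = 7 is outside [1, 5] — violated.
[7] r + u = 15; 15 mod 4 = 3 — satisfied.

Constraints 1, 4, 5, and 6 are violated.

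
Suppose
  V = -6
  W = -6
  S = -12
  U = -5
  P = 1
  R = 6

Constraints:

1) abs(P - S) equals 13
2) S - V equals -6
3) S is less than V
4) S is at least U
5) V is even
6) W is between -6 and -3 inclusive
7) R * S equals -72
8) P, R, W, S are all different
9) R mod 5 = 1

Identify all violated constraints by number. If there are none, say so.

The assignment fails constraint 4.

1) abs(1 - (-12)) = 13 — holds.
2) S - V = -12 - (-6) = -6 — holds.
3) S = -12, V = -6; -12 < -6 — holds.
4) S = -12, U = -5; -12 < -5 (want ≥) — does not hold.
5) V = -6 is even — holds.
6) W = -6 lies in [-6, -3] — holds.
7) R * S = 6 * (-12) = -72 — holds.
8) values 1, 6, -6, -12 are pairwise distinct — holds.
9) 6 mod 5 = 1 — holds.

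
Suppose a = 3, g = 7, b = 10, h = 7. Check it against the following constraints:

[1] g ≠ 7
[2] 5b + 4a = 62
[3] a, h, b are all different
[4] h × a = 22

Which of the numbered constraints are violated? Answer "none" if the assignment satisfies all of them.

[1] g = 7, but 7 is required to differ — fails.
[2] 5b + 4a = 5(10) + 4(3) = 62 — holds.
[3] values 3, 7, 10 are pairwise distinct — holds.
[4] h × a = 7 × 3 = 21, not 22 — fails.

Violated: 1, 4.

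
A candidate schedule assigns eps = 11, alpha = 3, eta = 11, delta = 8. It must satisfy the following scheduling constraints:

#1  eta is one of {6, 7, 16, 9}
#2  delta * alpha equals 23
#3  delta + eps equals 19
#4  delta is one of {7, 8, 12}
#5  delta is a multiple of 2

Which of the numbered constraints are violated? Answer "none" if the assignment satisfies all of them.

#1 eta = 11 is not in {6, 7, 16, 9}  fails
#2 delta * alpha = 8 * 3 = 24, not 23  fails
#3 delta + eps = 8 + 11 = 19  holds
#4 delta = 8 is in {7, 8, 12}  holds
#5 8 / 2 = 4, so 2 divides 8  holds

No — constraints 1, 2 are not satisfied.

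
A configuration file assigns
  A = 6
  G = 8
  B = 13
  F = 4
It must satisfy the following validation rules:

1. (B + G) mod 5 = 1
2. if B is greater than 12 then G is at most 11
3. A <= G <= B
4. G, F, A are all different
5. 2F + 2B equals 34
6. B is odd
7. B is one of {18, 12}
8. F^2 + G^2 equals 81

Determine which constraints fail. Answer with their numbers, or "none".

1. B + G = 21; 21 mod 5 = 1 — holds.
2. B = 13 > 12, so we need G ≤ 11; G = 8 ≤ 11 — holds.
3. values 6 <= 8 <= 13 — holds.
4. values 8, 4, 6 are pairwise distinct — holds.
5. 2F + 2B = 2(4) + 2(13) = 34 — holds.
6. B = 13 is odd — holds.
7. B = 13 is not in {18, 12} — does not hold.
8. F^2 + G^2 = 4^2 + 8^2 = 16 + 64 = 80, not 81 — does not hold.

Constraints 7 and 8 are violated.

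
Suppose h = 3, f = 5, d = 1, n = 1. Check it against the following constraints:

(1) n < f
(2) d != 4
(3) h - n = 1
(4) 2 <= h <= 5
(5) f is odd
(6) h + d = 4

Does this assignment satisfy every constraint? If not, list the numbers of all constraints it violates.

Violated: 3.

(1) n = 1, f = 5; 1 < 5 — OK.
(2) d = 1, and 1 ≠ 4 — OK.
(3) h - n = 3 - 1 = 2, not 1 — violated.
(4) h = 3 lies in [2, 5] — OK.
(5) f = 5 is odd — OK.
(6) h + d = 3 + 1 = 4 — OK.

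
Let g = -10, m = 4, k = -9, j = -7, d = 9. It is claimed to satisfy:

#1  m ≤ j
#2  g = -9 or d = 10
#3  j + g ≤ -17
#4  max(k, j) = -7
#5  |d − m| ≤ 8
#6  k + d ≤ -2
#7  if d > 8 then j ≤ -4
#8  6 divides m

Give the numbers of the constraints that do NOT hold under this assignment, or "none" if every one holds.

#1 m = 4, j = -7; 4 > -7 (want ≤)  ✗
#2 g = -10 ≠ -9 and d = 9 ≠ 10; both disjuncts false  ✗
#3 j + g = -7 + (-10) = -17; -17 ≤ -17  ✓
#4 max(-9, -7) = -7  ✓
#5 |9 − 4| = 5; 5 ≤ 8  ✓
#6 k + d = -9 + 9 = 0; 0 > -2, bound -2 not met  ✗
#7 d = 9 > 8, so we need j ≤ -4; j = -7 ≤ -4  ✓
#8 4 = 6×0 + 4, so 6 does not divide 4  ✗

The assignment fails constraints 1, 2, 6, 8.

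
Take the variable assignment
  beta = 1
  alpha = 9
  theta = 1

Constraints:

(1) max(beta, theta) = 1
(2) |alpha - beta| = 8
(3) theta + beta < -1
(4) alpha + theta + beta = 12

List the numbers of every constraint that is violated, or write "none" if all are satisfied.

(1) max(1, 1) = 1 — OK.
(2) |9 - 1| = 8 — OK.
(3) theta + beta = 1 + 1 = 2; 2 ≥ -1, bound -1 not met — violated.
(4) alpha + theta + beta = 9 + 1 + 1 = 11, not 12 — violated.

No — constraints 3 and 4 are not satisfied.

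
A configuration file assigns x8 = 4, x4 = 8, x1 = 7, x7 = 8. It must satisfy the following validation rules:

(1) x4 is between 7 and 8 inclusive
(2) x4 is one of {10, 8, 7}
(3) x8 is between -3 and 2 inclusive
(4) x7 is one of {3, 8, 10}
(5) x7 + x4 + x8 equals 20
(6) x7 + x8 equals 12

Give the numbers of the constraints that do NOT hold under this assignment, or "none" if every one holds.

Violated: 3.

(1) x4 = 8 lies in [7, 8]  OK
(2) x4 = 8 is in {10, 8, 7}  OK
(3) x8 = 4 is outside [-3, 2]  FAIL
(4) x7 = 8 is in {3, 8, 10}  OK
(5) x7 + x4 + x8 = 8 + 8 + 4 = 20  OK
(6) x7 + x8 = 8 + 4 = 12  OK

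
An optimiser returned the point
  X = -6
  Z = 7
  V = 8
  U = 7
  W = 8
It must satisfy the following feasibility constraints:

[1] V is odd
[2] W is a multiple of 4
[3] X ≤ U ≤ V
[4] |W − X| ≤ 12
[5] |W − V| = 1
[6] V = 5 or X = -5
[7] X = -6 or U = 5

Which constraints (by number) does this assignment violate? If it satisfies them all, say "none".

No — constraints 1, 4, 5, and 6 are not satisfied.

[1] V = 8 is even — violated.
[2] 8 / 4 = 2, so 4 divides 8 — OK.
[3] values -6 ≤ 7 ≤ 8 — OK.
[4] |8 − (-6)| = 14; 14 > 12, exceeds bound 12 — violated.
[5] |8 − 8| = 0, not 1 — violated.
[6] V = 8 ≠ 5 and X = -6 ≠ -5; both disjuncts false — violated.
[7] X = -6 = -6 (first disjunct) — OK.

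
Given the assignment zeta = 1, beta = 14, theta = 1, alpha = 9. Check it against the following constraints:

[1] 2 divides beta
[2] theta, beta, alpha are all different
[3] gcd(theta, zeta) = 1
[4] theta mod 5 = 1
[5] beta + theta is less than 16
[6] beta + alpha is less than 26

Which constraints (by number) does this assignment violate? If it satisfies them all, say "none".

The assignment satisfies every constraint.

[1] 14 / 2 = 7, so 2 divides 14 — OK.
[2] values 1, 14, 9 are pairwise distinct — OK.
[3] gcd(1, 1) = 1 — OK.
[4] 1 mod 5 = 1 — OK.
[5] beta + theta = 14 + 1 = 15; 15 < 16 — OK.
[6] beta + alpha = 14 + 9 = 23; 23 < 26 — OK.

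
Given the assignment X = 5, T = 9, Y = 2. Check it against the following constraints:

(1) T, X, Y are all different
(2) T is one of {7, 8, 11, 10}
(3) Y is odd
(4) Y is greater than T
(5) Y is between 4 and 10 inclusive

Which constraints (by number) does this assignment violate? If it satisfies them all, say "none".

Constraints 2, 3, 4, and 5 are violated.

(1) values 9, 5, 2 are pairwise distinct — OK.
(2) T = 9 is not in {7, 8, 11, 10} — violated.
(3) Y = 2 is even — violated.
(4) Y = 2, T = 9; 2 ≤ 9 (want >) — violated.
(5) Y = 2 is outside [4, 10] — violated.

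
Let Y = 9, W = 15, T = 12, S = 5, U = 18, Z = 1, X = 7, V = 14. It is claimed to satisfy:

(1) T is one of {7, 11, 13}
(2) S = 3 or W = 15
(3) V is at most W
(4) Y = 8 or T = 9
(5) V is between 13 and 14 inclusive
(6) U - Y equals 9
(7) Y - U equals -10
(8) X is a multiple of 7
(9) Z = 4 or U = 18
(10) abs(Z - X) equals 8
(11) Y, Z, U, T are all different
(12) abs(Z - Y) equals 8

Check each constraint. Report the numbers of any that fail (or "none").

(1) T = 12 is not in {7, 11, 13} — does not hold.
(2) S = 5 ≠ 3, but W = 15 = 15 (second disjunct) — holds.
(3) V = 14, W = 15; 14 ≤ 15 — holds.
(4) Y = 9 ≠ 8 and T = 12 ≠ 9; both disjuncts false — does not hold.
(5) V = 14 lies in [13, 14] — holds.
(6) U - Y = 18 - 9 = 9 — holds.
(7) Y - U = 9 - 18 = -9, not -10 — does not hold.
(8) 7 / 7 = 1, so 7 divides 7 — holds.
(9) Z = 1 ≠ 4, but U = 18 = 18 (second disjunct) — holds.
(10) abs(1 - 7) = 6, not 8 — does not hold.
(11) values 9, 1, 18, 12 are pairwise distinct — holds.
(12) abs(1 - 9) = 8 — holds.

Violated: 1, 4, 7, and 10.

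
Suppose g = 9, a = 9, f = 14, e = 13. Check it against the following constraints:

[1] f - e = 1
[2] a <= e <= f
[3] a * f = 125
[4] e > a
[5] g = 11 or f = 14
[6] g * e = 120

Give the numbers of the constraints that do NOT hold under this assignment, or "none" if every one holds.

[1] f - e = 14 - 13 = 1 — OK.
[2] values 9 <= 13 <= 14 — OK.
[3] a * f = 9 * 14 = 126, not 125 — violated.
[4] e = 13, a = 9; 13 > 9 — OK.
[5] g = 9 ≠ 11, but f = 14 = 14 (second disjunct) — OK.
[6] g * e = 9 * 13 = 117, not 120 — violated.

Violated: 3 and 6.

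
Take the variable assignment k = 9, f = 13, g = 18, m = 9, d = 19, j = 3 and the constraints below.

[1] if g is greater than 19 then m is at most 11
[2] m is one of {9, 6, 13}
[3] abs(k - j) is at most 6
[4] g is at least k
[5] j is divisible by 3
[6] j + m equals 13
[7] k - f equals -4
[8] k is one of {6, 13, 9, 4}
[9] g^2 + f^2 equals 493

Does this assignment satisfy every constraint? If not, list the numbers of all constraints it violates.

The assignment fails constraint 6.

[1] g = 18, not > 19; antecedent false, conditional vacuously true — OK.
[2] m = 9 is in {9, 6, 13} — OK.
[3] abs(9 - 3) = 6; 6 ≤ 6 — OK.
[4] g = 18, k = 9; 18 ≥ 9 — OK.
[5] 3 / 3 = 1, so 3 divides 3 — OK.
[6] j + m = 3 + 9 = 12, not 13 — violated.
[7] k - f = 9 - 13 = -4 — OK.
[8] k = 9 is in {6, 13, 9, 4} — OK.
[9] g^2 + f^2 = 18^2 + 13^2 = 324 + 169 = 493 — OK.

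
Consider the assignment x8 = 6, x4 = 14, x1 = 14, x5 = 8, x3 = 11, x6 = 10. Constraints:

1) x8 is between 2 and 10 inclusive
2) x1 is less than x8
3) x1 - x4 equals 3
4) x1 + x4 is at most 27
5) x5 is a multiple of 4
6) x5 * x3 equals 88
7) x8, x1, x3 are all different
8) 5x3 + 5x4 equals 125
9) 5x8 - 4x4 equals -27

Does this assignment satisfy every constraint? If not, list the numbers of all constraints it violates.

No — constraints 2, 3, 4, 9 are not satisfied.

1) x8 = 6 lies in [2, 10] — holds.
2) x1 = 14, x8 = 6; 14 ≥ 6 (want <) — fails.
3) x1 - x4 = 14 - 14 = 0, not 3 — fails.
4) x1 + x4 = 14 + 14 = 28; 28 > 27, bound 27 not met — fails.
5) 8 / 4 = 2, so 4 divides 8 — holds.
6) x5 * x3 = 8 * 11 = 88 — holds.
7) values 6, 14, 11 are pairwise distinct — holds.
8) 5x3 + 5x4 = 5(11) + 5(14) = 125 — holds.
9) 5x8 - 4x4 = 5(6) - 4(14) = -26, not -27 — fails.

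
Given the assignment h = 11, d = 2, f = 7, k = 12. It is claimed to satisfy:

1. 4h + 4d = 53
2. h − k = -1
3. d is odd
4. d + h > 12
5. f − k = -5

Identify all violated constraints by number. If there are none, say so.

1. 4h + 4d = 4(11) + 4(2) = 52, not 53 — violated.
2. h − k = 11 − 12 = -1 — satisfied.
3. d = 2 is even — violated.
4. d + h = 2 + 11 = 13; 13 > 12 — satisfied.
5. f − k = 7 − 12 = -5 — satisfied.

Violated: 1 and 3.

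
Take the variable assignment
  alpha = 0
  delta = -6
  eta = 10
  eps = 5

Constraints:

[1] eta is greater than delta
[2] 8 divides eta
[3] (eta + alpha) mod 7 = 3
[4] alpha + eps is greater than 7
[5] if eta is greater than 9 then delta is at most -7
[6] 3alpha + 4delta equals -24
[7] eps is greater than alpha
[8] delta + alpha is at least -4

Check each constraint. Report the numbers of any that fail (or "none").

Violated: 2, 4, 5, 8.

[1] eta = 10, delta = -6; 10 > -6 — OK.
[2] 10 = 8*1 + 2, so 8 does not divide 10 — violated.
[3] eta + alpha = 10; 10 mod 7 = 3 — OK.
[4] alpha + eps = 0 + 5 = 5; 5 ≤ 7, bound 7 not met — violated.
[5] eta = 10 > 9, so we need delta ≤ -7; but delta = -6 > -7 — violated.
[6] 3alpha + 4delta = 3(0) + 4(-6) = -24 — OK.
[7] eps = 5, alpha = 0; 5 > 0 — OK.
[8] delta + alpha = -6 + 0 = -6; -6 < -4, bound -4 not met — violated.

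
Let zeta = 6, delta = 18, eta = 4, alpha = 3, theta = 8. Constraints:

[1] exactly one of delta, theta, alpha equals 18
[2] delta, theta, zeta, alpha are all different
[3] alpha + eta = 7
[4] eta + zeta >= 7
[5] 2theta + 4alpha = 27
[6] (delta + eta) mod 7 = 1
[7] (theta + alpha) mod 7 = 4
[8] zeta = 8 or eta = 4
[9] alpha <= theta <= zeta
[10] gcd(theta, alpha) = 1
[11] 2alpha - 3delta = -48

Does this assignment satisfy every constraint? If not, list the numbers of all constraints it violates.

Violated: 5, 9.

[1] delta=18, theta=8, alpha=3; 1 of them equals 18 — holds.
[2] values 18, 8, 6, 3 are pairwise distinct — holds.
[3] alpha + eta = 3 + 4 = 7 — holds.
[4] eta + zeta = 4 + 6 = 10; 10 ≥ 7 — holds.
[5] 2theta + 4alpha = 2(8) + 4(3) = 28, not 27 — does not hold.
[6] delta + eta = 22; 22 mod 7 = 1 — holds.
[7] theta + alpha = 11; 11 mod 7 = 4 — holds.
[8] zeta = 6 ≠ 8, but eta = 4 = 4 (second disjunct) — holds.
[9] values 3, 8, 6; theta = 8 is not <= zeta = 6 — does not hold.
[10] gcd(8, 3) = 1 — holds.
[11] 2alpha - 3delta = 2(3) - 3(18) = -48 — holds.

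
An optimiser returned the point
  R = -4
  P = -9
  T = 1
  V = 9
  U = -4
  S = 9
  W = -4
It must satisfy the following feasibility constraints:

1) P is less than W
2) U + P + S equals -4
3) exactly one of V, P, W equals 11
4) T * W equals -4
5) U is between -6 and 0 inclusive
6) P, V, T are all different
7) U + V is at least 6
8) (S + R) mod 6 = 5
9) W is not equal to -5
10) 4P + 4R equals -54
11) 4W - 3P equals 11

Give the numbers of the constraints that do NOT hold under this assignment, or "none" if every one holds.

1) P = -9, W = -4; -9 < -4 — OK.
2) U + P + S = -4 + (-9) + 9 = -4 — OK.
3) V=9, P=-9, W=-4; 0 of them equal 11, not exactly one — violated.
4) T * W = 1 * (-4) = -4 — OK.
5) U = -4 lies in [-6, 0] — OK.
6) values -9, 9, 1 are pairwise distinct — OK.
7) U + V = -4 + 9 = 5; 5 < 6, bound 6 not met — violated.
8) S + R = 5; 5 mod 6 = 5 — OK.
9) W = -4, and -4 ≠ -5 — OK.
10) 4P + 4R = 4(-9) + 4(-4) = -52, not -54 — violated.
11) 4W - 3P = 4(-4) - 3(-9) = 11 — OK.

Violated: 3, 7, and 10.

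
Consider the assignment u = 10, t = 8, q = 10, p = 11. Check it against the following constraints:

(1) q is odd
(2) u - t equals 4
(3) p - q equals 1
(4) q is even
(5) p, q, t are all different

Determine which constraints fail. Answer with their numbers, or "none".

(1) q = 10 is even  ✗
(2) u - t = 10 - 8 = 2, not 4  ✗
(3) p - q = 11 - 10 = 1  ✓
(4) q = 10 is even  ✓
(5) values 11, 10, 8 are pairwise distinct  ✓

Constraints 1 and 2 do not hold.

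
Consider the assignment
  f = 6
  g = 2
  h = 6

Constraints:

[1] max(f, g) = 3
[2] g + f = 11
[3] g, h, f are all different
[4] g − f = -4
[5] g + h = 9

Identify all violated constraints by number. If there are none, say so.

[1] max(6, 2) = 6, not 3  FAIL
[2] g + f = 2 + 6 = 8, not 11  FAIL
[3] h = f = 6, not all different  FAIL
[4] g − f = 2 − 6 = -4  OK
[5] g + h = 2 + 6 = 8, not 9  FAIL

The assignment fails constraints 1, 2, 3, and 5.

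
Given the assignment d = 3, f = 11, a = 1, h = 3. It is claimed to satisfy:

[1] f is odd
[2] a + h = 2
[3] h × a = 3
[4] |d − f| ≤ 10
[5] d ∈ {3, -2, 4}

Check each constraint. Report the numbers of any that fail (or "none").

[1] f = 11 is odd — holds.
[2] a + h = 1 + 3 = 4, not 2 — does not hold.
[3] h × a = 3 × 1 = 3 — holds.
[4] |3 − 11| = 8; 8 ≤ 10 — holds.
[5] d = 3 is in {3, -2, 4} — holds.

Violated: 2.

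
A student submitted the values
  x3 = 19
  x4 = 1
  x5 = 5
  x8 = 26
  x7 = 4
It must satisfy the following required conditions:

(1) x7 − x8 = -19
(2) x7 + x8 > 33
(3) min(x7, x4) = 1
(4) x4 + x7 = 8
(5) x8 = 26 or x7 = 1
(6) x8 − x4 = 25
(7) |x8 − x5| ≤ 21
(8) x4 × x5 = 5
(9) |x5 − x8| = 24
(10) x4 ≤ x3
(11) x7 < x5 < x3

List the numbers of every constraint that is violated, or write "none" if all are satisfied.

No — constraints 1, 2, 4, and 9 are not satisfied.

(1) x7 − x8 = 4 − 26 = -22, not -19 — fails.
(2) x7 + x8 = 4 + 26 = 30; 30 ≤ 33, bound 33 not met — fails.
(3) min(4, 1) = 1 — holds.
(4) x4 + x7 = 1 + 4 = 5, not 8 — fails.
(5) x8 = 26 = 26 (first disjunct) — holds.
(6) x8 − x4 = 26 − 1 = 25 — holds.
(7) |26 − 5| = 21; 21 ≤ 21 — holds.
(8) x4 × x5 = 1 × 5 = 5 — holds.
(9) |5 − 26| = 21, not 24 — fails.
(10) x4 = 1, x3 = 19; 1 ≤ 19 — holds.
(11) values 4 < 5 < 19 — holds.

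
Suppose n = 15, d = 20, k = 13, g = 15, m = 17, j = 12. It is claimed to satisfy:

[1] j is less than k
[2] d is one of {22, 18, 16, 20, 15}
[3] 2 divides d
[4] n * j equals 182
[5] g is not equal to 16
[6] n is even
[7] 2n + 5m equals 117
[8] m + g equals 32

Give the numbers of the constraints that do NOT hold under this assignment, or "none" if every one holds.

No — constraints 4, 6, and 7 are not satisfied.

[1] j = 12, k = 13; 12 < 13 — holds.
[2] d = 20 is in {22, 18, 16, 20, 15} — holds.
[3] 20 / 2 = 10, so 2 divides 20 — holds.
[4] n * j = 15 * 12 = 180, not 182 — fails.
[5] g = 15, and 15 ≠ 16 — holds.
[6] n = 15 is odd — fails.
[7] 2n + 5m = 2(15) + 5(17) = 115, not 117 — fails.
[8] m + g = 17 + 15 = 32 — holds.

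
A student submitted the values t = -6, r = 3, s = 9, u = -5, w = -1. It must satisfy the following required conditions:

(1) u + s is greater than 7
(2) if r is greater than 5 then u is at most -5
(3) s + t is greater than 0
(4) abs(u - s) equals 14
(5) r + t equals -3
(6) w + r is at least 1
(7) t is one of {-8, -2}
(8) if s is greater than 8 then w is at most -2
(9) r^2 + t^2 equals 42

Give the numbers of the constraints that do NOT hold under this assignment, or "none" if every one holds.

No — constraints 1, 7, 8, 9 are not satisfied.

(1) u + s = -5 + 9 = 4; 4 ≤ 7, bound 7 not met — violated.
(2) r = 3, not > 5; antecedent false, conditional vacuously true — satisfied.
(3) s + t = 9 + (-6) = 3; 3 > 0 — satisfied.
(4) abs(-5 - 9) = 14 — satisfied.
(5) r + t = 3 + (-6) = -3 — satisfied.
(6) w + r = -1 + 3 = 2; 2 ≥ 1 — satisfied.
(7) t = -6 is not in {-8, -2} — violated.
(8) s = 9 > 8, so we need w ≤ -2; but w = -1 > -2 — violated.
(9) r^2 + t^2 = 3^2 + (-6)^2 = 9 + 36 = 45, not 42 — violated.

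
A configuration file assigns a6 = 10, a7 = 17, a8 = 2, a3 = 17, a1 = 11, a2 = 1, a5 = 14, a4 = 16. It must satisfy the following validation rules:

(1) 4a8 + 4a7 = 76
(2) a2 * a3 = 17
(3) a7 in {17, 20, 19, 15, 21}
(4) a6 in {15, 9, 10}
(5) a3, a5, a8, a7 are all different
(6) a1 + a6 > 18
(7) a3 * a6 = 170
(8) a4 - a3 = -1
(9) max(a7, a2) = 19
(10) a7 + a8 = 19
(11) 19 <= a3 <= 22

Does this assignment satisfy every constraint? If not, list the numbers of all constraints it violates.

No — constraints 5, 9, and 11 are not satisfied.

(1) 4a8 + 4a7 = 4(2) + 4(17) = 76 — holds.
(2) a2 * a3 = 1 * 17 = 17 — holds.
(3) a7 = 17 is in {17, 20, 19, 15, 21} — holds.
(4) a6 = 10 is in {15, 9, 10} — holds.
(5) a3 = a7 = 17, not all different — fails.
(6) a1 + a6 = 11 + 10 = 21; 21 > 18 — holds.
(7) a3 * a6 = 17 * 10 = 170 — holds.
(8) a4 - a3 = 16 - 17 = -1 — holds.
(9) max(17, 1) = 17, not 19 — fails.
(10) a7 + a8 = 17 + 2 = 19 — holds.
(11) a3 = 17 is outside [19, 22] — fails.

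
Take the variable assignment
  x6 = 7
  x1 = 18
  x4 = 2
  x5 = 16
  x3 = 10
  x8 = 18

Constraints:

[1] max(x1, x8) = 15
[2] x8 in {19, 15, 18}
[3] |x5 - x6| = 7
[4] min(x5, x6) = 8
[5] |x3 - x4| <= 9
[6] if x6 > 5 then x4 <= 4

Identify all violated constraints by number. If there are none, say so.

Violated: 1, 3, and 4.

[1] max(18, 18) = 18, not 15 — violated.
[2] x8 = 18 is in {19, 15, 18} — OK.
[3] |16 - 7| = 9, not 7 — violated.
[4] min(16, 7) = 7, not 8 — violated.
[5] |10 - 2| = 8; 8 ≤ 9 — OK.
[6] x6 = 7 > 5, so we need x4 ≤ 4; x4 = 2 ≤ 4 — OK.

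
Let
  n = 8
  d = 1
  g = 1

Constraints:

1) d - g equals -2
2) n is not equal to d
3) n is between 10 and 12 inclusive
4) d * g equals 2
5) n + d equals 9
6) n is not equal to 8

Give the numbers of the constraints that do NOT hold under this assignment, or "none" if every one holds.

1) d - g = 1 - 1 = 0, not -2 — does not hold.
2) n = 8, d = 1; distinct — holds.
3) n = 8 is outside [10, 12] — does not hold.
4) d * g = 1 * 1 = 1, not 2 — does not hold.
5) n + d = 8 + 1 = 9 — holds.
6) n = 8, but 8 is required to differ — does not hold.

No — constraints 1, 3, 4, and 6 are not satisfied.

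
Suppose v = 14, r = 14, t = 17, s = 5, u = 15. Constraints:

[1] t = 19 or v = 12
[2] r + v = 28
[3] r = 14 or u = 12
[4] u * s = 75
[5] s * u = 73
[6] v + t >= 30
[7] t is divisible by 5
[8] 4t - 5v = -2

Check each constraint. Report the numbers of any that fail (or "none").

[1] t = 17 ≠ 19 and v = 14 ≠ 12; both disjuncts false — violated.
[2] r + v = 14 + 14 = 28 — satisfied.
[3] r = 14 = 14 (first disjunct) — satisfied.
[4] u * s = 15 * 5 = 75 — satisfied.
[5] s * u = 5 * 15 = 75, not 73 — violated.
[6] v + t = 14 + 17 = 31; 31 ≥ 30 — satisfied.
[7] 17 = 5*3 + 2, so 5 does not divide 17 — violated.
[8] 4t - 5v = 4(17) - 5(14) = -2 — satisfied.

Violated: 1, 5, 7.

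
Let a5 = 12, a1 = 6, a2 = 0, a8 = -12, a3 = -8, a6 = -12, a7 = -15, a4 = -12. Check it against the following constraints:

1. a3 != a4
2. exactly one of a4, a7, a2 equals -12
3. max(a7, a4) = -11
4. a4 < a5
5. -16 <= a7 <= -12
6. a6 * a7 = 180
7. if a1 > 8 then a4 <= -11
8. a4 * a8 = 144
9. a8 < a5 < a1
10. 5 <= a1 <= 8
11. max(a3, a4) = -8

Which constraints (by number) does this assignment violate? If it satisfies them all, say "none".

1. a3 = -8, a4 = -12; distinct — satisfied.
2. a4=-12, a7=-15, a2=0; 1 of them equals -12 — satisfied.
3. max(-15, -12) = -12, not -11 — violated.
4. a4 = -12, a5 = 12; -12 < 12 — satisfied.
5. a7 = -15 lies in [-16, -12] — satisfied.
6. a6 * a7 = -12 * (-15) = 180 — satisfied.
7. a1 = 6, not > 8; antecedent false, conditional vacuously true — satisfied.
8. a4 * a8 = -12 * (-12) = 144 — satisfied.
9. values -12, 12, 6; a5 = 12 is not < a1 = 6 — violated.
10. a1 = 6 lies in [5, 8] — satisfied.
11. max(-8, -12) = -8 — satisfied.

Constraints 3 and 9 are violated.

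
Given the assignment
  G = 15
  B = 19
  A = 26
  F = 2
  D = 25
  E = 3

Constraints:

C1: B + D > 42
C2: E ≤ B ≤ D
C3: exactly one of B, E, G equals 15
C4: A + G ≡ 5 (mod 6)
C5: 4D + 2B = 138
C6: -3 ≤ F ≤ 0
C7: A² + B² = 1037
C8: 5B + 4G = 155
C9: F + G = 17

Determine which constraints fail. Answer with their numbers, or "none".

Violated: 6.

C1: B + D = 19 + 25 = 44; 44 > 42 — holds.
C2: values 3 ≤ 19 ≤ 25 — holds.
C3: B=19, E=3, G=15; 1 of them equals 15 — holds.
C4: A + G = 41; 41 mod 6 = 5 — holds.
C5: 4D + 2B = 4(25) + 2(19) = 138 — holds.
C6: F = 2 is outside [-3, 0] — does not hold.
C7: A² + B² = 26² + 19² = 676 + 361 = 1037 — holds.
C8: 5B + 4G = 5(19) + 4(15) = 155 — holds.
C9: F + G = 2 + 15 = 17 — holds.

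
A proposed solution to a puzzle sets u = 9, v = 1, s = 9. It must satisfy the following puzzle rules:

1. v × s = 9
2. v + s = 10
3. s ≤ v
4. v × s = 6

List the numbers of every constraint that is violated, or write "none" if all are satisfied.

1. v × s = 1 × 9 = 9  true
2. v + s = 1 + 9 = 10  true
3. s = 9, v = 1; 9 > 1 (want ≤)  false
4. v × s = 1 × 9 = 9, not 6  false

The assignment fails constraints 3 and 4.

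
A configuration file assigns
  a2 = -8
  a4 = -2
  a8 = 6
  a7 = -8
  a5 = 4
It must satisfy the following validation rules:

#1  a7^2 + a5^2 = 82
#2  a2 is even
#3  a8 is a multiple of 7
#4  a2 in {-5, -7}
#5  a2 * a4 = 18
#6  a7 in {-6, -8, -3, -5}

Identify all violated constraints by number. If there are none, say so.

Violated: 1, 3, 4, 5.

#1 a7^2 + a5^2 = (-8)^2 + 4^2 = 64 + 16 = 80, not 82  no
#2 a2 = -8 is even  yes
#3 6 = 7*0 + 6, so 7 does not divide 6  no
#4 a2 = -8 is not in {-5, -7}  no
#5 a2 * a4 = -8 * (-2) = 16, not 18  no
#6 a7 = -8 is in {-6, -8, -3, -5}  yes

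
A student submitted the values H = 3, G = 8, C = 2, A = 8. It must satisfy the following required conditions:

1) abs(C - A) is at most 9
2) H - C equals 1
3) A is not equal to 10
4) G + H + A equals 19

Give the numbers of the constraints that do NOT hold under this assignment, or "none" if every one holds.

1) abs(2 - 8) = 6; 6 ≤ 9 — holds.
2) H - C = 3 - 2 = 1 — holds.
3) A = 8, and 8 ≠ 10 — holds.
4) G + H + A = 8 + 3 + 8 = 19 — holds.

No violations.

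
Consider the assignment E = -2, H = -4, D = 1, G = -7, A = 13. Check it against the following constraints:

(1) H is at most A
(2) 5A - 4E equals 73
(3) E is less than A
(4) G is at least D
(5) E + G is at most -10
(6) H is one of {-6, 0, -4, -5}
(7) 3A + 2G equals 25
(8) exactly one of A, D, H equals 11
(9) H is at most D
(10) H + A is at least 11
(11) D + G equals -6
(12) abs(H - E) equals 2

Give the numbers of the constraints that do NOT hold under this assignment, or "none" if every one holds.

The assignment fails constraints 4, 5, 8, 10.

(1) H = -4, A = 13; -4 ≤ 13  true
(2) 5A - 4E = 5(13) - 4(-2) = 73  true
(3) E = -2, A = 13; -2 < 13  true
(4) G = -7, D = 1; -7 < 1 (want ≥)  false
(5) E + G = -2 + (-7) = -9; -9 > -10, bound -10 not met  false
(6) H = -4 is in {-6, 0, -4, -5}  true
(7) 3A + 2G = 3(13) + 2(-7) = 25  true
(8) A=13, D=1, H=-4; 0 of them equal 11, not exactly one  false
(9) H = -4, D = 1; -4 ≤ 1  true
(10) H + A = -4 + 13 = 9; 9 < 11, bound 11 not met  false
(11) D + G = 1 + (-7) = -6  true
(12) abs(-4 - (-2)) = 2  true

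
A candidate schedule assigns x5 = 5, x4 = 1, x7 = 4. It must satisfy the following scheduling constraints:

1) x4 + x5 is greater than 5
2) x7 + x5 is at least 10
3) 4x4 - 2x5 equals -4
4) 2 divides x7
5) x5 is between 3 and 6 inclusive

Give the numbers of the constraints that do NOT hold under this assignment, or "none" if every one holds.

1) x4 + x5 = 1 + 5 = 6; 6 > 5 — OK.
2) x7 + x5 = 4 + 5 = 9; 9 < 10, bound 10 not met — violated.
3) 4x4 - 2x5 = 4(1) - 2(5) = -6, not -4 — violated.
4) 4 / 2 = 2, so 2 divides 4 — OK.
5) x5 = 5 lies in [3, 6] — OK.

The assignment fails constraints 2, 3.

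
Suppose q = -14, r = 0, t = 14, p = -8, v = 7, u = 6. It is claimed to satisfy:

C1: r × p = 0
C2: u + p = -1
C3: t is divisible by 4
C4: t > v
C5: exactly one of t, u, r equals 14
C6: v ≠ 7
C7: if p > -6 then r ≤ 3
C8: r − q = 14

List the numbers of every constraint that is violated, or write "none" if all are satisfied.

C1: r × p = 0 × (-8) = 0 — holds.
C2: u + p = 6 + (-8) = -2, not -1 — does not hold.
C3: 14 = 4×3 + 2, so 4 does not divide 14 — does not hold.
C4: t = 14, v = 7; 14 > 7 — holds.
C5: t=14, u=6, r=0; 1 of them equals 14 — holds.
C6: v = 7, but 7 is required to differ — does not hold.
C7: p = -8, not > -6; antecedent false, conditional vacuously true — holds.
C8: r − q = 0 − (-14) = 14 — holds.

No — constraints 2, 3, and 6 are not satisfied.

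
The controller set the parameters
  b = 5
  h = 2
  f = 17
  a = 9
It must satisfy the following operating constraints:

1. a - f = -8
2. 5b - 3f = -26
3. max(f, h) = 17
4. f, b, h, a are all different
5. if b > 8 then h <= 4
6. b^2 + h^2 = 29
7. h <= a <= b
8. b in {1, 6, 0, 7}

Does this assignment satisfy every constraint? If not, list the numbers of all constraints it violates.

The assignment fails constraints 7 and 8.

1. a - f = 9 - 17 = -8  ✓
2. 5b - 3f = 5(5) - 3(17) = -26  ✓
3. max(17, 2) = 17  ✓
4. values 17, 5, 2, 9 are pairwise distinct  ✓
5. b = 5, not > 8; antecedent false, conditional vacuously true  ✓
6. b^2 + h^2 = 5^2 + 2^2 = 25 + 4 = 29  ✓
7. values 2, 9, 5; a = 9 is not <= b = 5  ✗
8. b = 5 is not in {1, 6, 0, 7}  ✗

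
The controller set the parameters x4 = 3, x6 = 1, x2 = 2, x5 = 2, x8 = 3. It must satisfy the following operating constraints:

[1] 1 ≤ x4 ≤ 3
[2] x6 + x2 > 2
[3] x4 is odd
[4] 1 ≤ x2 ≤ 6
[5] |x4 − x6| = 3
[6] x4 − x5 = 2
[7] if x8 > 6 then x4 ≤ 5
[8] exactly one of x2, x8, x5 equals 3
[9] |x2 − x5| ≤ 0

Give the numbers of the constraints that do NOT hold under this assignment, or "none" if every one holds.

The assignment fails constraints 5 and 6.

[1] x4 = 3 lies in [1, 3] — satisfied.
[2] x6 + x2 = 1 + 2 = 3; 3 > 2 — satisfied.
[3] x4 = 3 is odd — satisfied.
[4] x2 = 2 lies in [1, 6] — satisfied.
[5] |3 − 1| = 2, not 3 — violated.
[6] x4 − x5 = 3 − 2 = 1, not 2 — violated.
[7] x8 = 3, not > 6; antecedent false, conditional vacuously true — satisfied.
[8] x2=2, x8=3, x5=2; 1 of them equals 3 — satisfied.
[9] |2 − 2| = 0; 0 ≤ 0 — satisfied.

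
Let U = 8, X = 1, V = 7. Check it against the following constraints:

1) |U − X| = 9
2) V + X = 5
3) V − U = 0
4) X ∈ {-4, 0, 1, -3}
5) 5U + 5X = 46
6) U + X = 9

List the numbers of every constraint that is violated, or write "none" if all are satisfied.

1) |8 − 1| = 7, not 9 — violated.
2) V + X = 7 + 1 = 8, not 5 — violated.
3) V − U = 7 − 8 = -1, not 0 — violated.
4) X = 1 is in {-4, 0, 1, -3} — satisfied.
5) 5U + 5X = 5(8) + 5(1) = 45, not 46 — violated.
6) U + X = 8 + 1 = 9 — satisfied.

The assignment fails constraints 1, 2, 3, and 5.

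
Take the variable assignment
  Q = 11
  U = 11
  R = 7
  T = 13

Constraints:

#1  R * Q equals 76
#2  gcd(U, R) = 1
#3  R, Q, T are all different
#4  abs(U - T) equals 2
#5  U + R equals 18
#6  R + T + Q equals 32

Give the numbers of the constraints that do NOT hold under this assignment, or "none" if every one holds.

Constraints 1, 6 are violated.

#1 R * Q = 7 * 11 = 77, not 76 — fails.
#2 gcd(11, 7) = 1 — holds.
#3 values 7, 11, 13 are pairwise distinct — holds.
#4 abs(11 - 13) = 2 — holds.
#5 U + R = 11 + 7 = 18 — holds.
#6 R + T + Q = 7 + 13 + 11 = 31, not 32 — fails.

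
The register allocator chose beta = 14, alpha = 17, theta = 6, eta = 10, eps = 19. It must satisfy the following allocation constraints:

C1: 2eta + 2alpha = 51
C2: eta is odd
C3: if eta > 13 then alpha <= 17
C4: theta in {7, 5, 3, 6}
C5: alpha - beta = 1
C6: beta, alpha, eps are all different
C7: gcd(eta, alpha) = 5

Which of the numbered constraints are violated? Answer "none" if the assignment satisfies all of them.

Constraints 1, 2, 5, 7 do not hold.

C1: 2eta + 2alpha = 2(10) + 2(17) = 54, not 51  false
C2: eta = 10 is even  false
C3: eta = 10, not > 13; antecedent false, conditional vacuously true  true
C4: theta = 6 is in {7, 5, 3, 6}  true
C5: alpha - beta = 17 - 14 = 3, not 1  false
C6: values 14, 17, 19 are pairwise distinct  true
C7: gcd(10, 17) = 1, not 5  false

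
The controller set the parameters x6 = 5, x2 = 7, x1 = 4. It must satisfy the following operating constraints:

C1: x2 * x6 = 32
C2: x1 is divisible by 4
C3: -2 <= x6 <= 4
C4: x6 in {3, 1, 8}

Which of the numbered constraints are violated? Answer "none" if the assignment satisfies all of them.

Constraints 1, 3, and 4 do not hold.

C1: x2 * x6 = 7 * 5 = 35, not 32 — does not hold.
C2: 4 / 4 = 1, so 4 divides 4 — holds.
C3: x6 = 5 is outside [-2, 4] — does not hold.
C4: x6 = 5 is not in {3, 1, 8} — does not hold.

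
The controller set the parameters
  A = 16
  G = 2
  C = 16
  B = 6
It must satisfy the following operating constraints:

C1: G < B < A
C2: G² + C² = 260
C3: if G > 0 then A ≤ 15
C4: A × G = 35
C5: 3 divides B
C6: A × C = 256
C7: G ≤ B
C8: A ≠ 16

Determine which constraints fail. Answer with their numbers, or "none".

C1: values 2 < 6 < 16  holds
C2: G² + C² = 2² + 16² = 4 + 256 = 260  holds
C3: G = 2 > 0, so we need A ≤ 15; but A = 16 > 15  fails
C4: A × G = 16 × 2 = 32, not 35  fails
C5: 6 / 3 = 2, so 3 divides 6  holds
C6: A × C = 16 × 16 = 256  holds
C7: G = 2, B = 6; 2 ≤ 6  holds
C8: A = 16, but 16 is required to differ  fails

No — constraints 3, 4, and 8 are not satisfied.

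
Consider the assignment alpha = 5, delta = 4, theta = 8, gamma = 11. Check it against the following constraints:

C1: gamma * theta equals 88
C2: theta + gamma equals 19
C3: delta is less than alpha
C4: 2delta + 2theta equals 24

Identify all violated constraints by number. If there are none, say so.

C1: gamma * theta = 11 * 8 = 88 — holds.
C2: theta + gamma = 8 + 11 = 19 — holds.
C3: delta = 4, alpha = 5; 4 < 5 — holds.
C4: 2delta + 2theta = 2(4) + 2(8) = 24 — holds.

Yes — all constraints hold.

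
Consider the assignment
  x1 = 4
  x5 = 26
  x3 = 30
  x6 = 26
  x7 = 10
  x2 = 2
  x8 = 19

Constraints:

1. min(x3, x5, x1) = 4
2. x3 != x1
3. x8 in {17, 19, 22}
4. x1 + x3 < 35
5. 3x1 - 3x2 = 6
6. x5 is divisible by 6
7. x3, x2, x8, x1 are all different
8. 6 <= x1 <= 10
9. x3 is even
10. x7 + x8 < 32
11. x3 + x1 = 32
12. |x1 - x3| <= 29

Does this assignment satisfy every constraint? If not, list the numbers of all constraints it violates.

1. min(30, 26, 4) = 4 — OK.
2. x3 = 30, x1 = 4; distinct — OK.
3. x8 = 19 is in {17, 19, 22} — OK.
4. x1 + x3 = 4 + 30 = 34; 34 < 35 — OK.
5. 3x1 - 3x2 = 3(4) - 3(2) = 6 — OK.
6. 26 = 6*4 + 2, so 6 does not divide 26 — violated.
7. values 30, 2, 19, 4 are pairwise distinct — OK.
8. x1 = 4 is outside [6, 10] — violated.
9. x3 = 30 is even — OK.
10. x7 + x8 = 10 + 19 = 29; 29 < 32 — OK.
11. x3 + x1 = 30 + 4 = 34, not 32 — violated.
12. |4 - 30| = 26; 26 ≤ 29 — OK.

Constraints 6, 8, and 11 are violated.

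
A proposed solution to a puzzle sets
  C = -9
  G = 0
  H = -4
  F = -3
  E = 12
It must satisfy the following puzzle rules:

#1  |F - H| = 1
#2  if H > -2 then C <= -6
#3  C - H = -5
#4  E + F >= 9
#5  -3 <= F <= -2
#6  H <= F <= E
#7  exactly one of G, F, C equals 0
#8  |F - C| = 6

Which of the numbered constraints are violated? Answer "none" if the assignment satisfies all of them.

#1 |-3 - (-4)| = 1  holds
#2 H = -4, not > -2; antecedent false, conditional vacuously true  holds
#3 C - H = -9 - (-4) = -5  holds
#4 E + F = 12 + (-3) = 9; 9 ≥ 9  holds
#5 F = -3 lies in [-3, -2]  holds
#6 values -4 <= -3 <= 12  holds
#7 G=0, F=-3, C=-9; 1 of them equals 0  holds
#8 |-3 - (-9)| = 6  holds

No violations.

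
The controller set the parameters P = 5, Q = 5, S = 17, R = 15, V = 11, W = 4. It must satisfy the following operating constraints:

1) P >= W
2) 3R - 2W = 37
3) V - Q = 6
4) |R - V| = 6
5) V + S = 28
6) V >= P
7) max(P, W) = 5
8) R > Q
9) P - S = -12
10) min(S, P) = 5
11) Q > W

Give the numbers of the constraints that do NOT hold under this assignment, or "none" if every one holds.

The assignment fails constraint 4.

1) P = 5, W = 4; 5 ≥ 4 — OK.
2) 3R - 2W = 3(15) - 2(4) = 37 — OK.
3) V - Q = 11 - 5 = 6 — OK.
4) |15 - 11| = 4, not 6 — violated.
5) V + S = 11 + 17 = 28 — OK.
6) V = 11, P = 5; 11 ≥ 5 — OK.
7) max(5, 4) = 5 — OK.
8) R = 15, Q = 5; 15 > 5 — OK.
9) P - S = 5 - 17 = -12 — OK.
10) min(17, 5) = 5 — OK.
11) Q = 5, W = 4; 5 > 4 — OK.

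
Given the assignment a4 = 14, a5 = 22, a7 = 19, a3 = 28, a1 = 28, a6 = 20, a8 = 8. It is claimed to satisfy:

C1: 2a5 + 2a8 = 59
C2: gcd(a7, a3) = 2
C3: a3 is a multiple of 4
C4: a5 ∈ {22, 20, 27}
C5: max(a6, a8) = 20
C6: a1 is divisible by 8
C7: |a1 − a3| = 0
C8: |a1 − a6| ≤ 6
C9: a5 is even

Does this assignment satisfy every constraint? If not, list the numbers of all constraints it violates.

C1: 2a5 + 2a8 = 2(22) + 2(8) = 60, not 59  ✗
C2: gcd(19, 28) = 1, not 2  ✗
C3: 28 / 4 = 7, so 4 divides 28  ✓
C4: a5 = 22 is in {22, 20, 27}  ✓
C5: max(20, 8) = 20  ✓
C6: 28 = 8×3 + 4, so 8 does not divide 28  ✗
C7: |28 − 28| = 0  ✓
C8: |28 − 20| = 8; 8 > 6, exceeds bound 6  ✗
C9: a5 = 22 is even  ✓

Constraints 1, 2, 6, and 8 do not hold.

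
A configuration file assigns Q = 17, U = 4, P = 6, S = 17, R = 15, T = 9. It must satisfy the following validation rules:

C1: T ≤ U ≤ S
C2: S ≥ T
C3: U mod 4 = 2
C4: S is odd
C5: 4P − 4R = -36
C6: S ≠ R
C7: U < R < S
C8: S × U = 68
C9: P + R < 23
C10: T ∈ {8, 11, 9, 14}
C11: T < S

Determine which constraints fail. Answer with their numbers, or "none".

C1: values 9, 4, 17; T = 9 is not ≤ U = 4 — fails.
C2: S = 17, T = 9; 17 ≥ 9 — holds.
C3: 4 mod 4 = 0, not 2 — fails.
C4: S = 17 is odd — holds.
C5: 4P − 4R = 4(6) − 4(15) = -36 — holds.
C6: S = 17, R = 15; distinct — holds.
C7: values 4 < 15 < 17 — holds.
C8: S × U = 17 × 4 = 68 — holds.
C9: P + R = 6 + 15 = 21; 21 < 23 — holds.
C10: T = 9 is in {8, 11, 9, 14} — holds.
C11: T = 9, S = 17; 9 < 17 — holds.

Constraints 1, 3 are violated.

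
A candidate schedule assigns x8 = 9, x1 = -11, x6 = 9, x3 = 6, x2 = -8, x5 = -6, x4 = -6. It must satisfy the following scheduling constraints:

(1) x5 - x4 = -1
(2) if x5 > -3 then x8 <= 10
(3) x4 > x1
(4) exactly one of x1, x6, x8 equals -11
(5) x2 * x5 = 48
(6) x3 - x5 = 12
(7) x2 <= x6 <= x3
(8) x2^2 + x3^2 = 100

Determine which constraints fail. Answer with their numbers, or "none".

The assignment fails constraints 1 and 7.

(1) x5 - x4 = -6 - (-6) = 0, not -1  FAIL
(2) x5 = -6, not > -3; antecedent false, conditional vacuously true  OK
(3) x4 = -6, x1 = -11; -6 > -11  OK
(4) x1=-11, x6=9, x8=9; 1 of them equals -11  OK
(5) x2 * x5 = -8 * (-6) = 48  OK
(6) x3 - x5 = 6 - (-6) = 12  OK
(7) values -8, 9, 6; x6 = 9 is not <= x3 = 6  FAIL
(8) x2^2 + x3^2 = (-8)^2 + 6^2 = 64 + 36 = 100  OK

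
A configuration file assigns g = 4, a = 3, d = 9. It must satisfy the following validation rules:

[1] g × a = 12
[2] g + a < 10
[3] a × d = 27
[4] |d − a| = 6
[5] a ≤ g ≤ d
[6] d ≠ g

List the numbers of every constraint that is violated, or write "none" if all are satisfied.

[1] g × a = 4 × 3 = 12 — OK.
[2] g + a = 4 + 3 = 7; 7 < 10 — OK.
[3] a × d = 3 × 9 = 27 — OK.
[4] |9 − 3| = 6 — OK.
[5] values 3 ≤ 4 ≤ 9 — OK.
[6] d = 9, g = 4; distinct — OK.

No violations.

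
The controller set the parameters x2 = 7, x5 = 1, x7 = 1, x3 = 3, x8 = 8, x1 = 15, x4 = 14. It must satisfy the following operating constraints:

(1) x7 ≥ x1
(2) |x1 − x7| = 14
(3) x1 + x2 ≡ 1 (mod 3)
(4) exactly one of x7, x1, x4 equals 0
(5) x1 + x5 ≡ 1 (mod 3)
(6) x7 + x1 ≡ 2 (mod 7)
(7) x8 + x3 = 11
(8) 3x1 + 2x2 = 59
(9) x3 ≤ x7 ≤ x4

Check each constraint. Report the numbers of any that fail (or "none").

Constraints 1, 4, 9 do not hold.

(1) x7 = 1, x1 = 15; 1 < 15 (want ≥)  ✘
(2) |15 − 1| = 14  ✔
(3) x1 + x2 = 22; 22 mod 3 = 1  ✔
(4) x7=1, x1=15, x4=14; 0 of them equal 0, not exactly one  ✘
(5) x1 + x5 = 16; 16 mod 3 = 1  ✔
(6) x7 + x1 = 16; 16 mod 7 = 2  ✔
(7) x8 + x3 = 8 + 3 = 11  ✔
(8) 3x1 + 2x2 = 3(15) + 2(7) = 59  ✔
(9) values 3, 1, 14; x3 = 3 is not ≤ x7 = 1  ✘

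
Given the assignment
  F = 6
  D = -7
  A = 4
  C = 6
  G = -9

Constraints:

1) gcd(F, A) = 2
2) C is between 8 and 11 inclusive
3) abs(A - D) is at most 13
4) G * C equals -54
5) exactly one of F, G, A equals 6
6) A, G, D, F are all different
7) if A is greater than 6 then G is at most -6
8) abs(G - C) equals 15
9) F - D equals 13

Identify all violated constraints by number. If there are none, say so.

1) gcd(6, 4) = 2 — satisfied.
2) C = 6 is outside [8, 11] — violated.
3) abs(4 - (-7)) = 11; 11 ≤ 13 — satisfied.
4) G * C = -9 * 6 = -54 — satisfied.
5) F=6, G=-9, A=4; 1 of them equals 6 — satisfied.
6) values 4, -9, -7, 6 are pairwise distinct — satisfied.
7) A = 4, not > 6; antecedent false, conditional vacuously true — satisfied.
8) abs(-9 - 6) = 15 — satisfied.
9) F - D = 6 - (-7) = 13 — satisfied.

Constraint 2 is violated.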